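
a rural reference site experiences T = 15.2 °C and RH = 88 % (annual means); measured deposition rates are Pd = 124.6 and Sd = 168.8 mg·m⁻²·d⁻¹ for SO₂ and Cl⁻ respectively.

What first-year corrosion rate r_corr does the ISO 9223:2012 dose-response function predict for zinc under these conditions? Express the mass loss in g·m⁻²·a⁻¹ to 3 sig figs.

r_corr = 47.6 g·m⁻²·a⁻¹

zinc: f(T) = -0.071·(T−10) [T>10 °C] = -0.3692
  Pd branch = 0.0129·Pd^0.44·e^(0.046·RH+f) = 4.269 μm/a
  Sd branch = 0.0175·Sd^0.57·e^(0.008·RH+0.085·T) = 2.396 μm/a
  r_corr = 4.269 + 2.396 = 6.665 μm/a
Convert to mass loss: 6.665 μm/a × 7.14 g/cm³ = 47.59 g·m⁻²·a⁻¹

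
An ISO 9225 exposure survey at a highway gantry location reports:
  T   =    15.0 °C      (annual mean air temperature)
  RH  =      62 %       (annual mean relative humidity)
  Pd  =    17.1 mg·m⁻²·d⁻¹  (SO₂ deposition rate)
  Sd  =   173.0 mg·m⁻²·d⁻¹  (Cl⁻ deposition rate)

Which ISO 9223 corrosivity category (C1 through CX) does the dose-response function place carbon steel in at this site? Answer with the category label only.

C4

carbon steel: T>10 °C ⇒ hinge -0.054·(15.0−10) = -0.2700
  Pd branch = 1.77·Pd^0.52·e^(0.02·RH+f) = 20.44 μm/a
  Sd branch = 0.102·Sd^0.62·e^(0.033·RH+0.04·T) = 35.1 μm/a
  sum: 20.44 + 35.1 → r_corr = 55.54 μm/a
ISO 9223 Table 2 (carbon steel): 50 < 55.5 ≤ 80 μm/a ⇒ C4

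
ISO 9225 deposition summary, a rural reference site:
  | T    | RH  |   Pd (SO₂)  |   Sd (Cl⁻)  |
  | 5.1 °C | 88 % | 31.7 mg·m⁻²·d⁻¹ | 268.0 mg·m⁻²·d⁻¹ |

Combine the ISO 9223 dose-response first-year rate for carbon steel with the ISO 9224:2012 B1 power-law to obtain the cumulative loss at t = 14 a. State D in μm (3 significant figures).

D(14) = 409 μm

carbon steel: temperature factor f = +0.150·(-4.9) = -0.7350
  Pd branch = 1.77·Pd^0.52·e^(0.02·RH+f) = 29.76 μm/a
  Cl⁻ term: 0.102·268.0^0.62·exp(0.033·88+0.04·5.1) = 73.09
  r_corr = 29.76 + 73.09 = 102.8 μm/a
Power-law: D(14) = r_corr · 14^0.523
  D(14) = 102.8 × 14^0.523 = 102.8 × 3.976 = 408.9 μm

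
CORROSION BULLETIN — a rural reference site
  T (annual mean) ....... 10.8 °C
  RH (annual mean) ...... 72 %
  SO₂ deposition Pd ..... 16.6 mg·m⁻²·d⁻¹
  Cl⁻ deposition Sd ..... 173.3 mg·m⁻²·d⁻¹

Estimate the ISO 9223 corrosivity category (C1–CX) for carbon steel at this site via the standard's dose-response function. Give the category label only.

C4

carbon steel: T>10 °C ⇒ hinge -0.054·(10.8−10) = -0.0432
  Pd branch = 1.77·Pd^0.52·e^(0.02·RH+f) = 30.84 μm/a
  Cl⁻ term: 0.102·173.3^0.62·exp(0.033·72+0.04·10.8) = 41.32
  sum: 30.84 + 41.32 → r_corr = 72.15 μm/a
ISO 9223 Table 2 (carbon steel): 50 < 72.2 ≤ 80 μm/a ⇒ C4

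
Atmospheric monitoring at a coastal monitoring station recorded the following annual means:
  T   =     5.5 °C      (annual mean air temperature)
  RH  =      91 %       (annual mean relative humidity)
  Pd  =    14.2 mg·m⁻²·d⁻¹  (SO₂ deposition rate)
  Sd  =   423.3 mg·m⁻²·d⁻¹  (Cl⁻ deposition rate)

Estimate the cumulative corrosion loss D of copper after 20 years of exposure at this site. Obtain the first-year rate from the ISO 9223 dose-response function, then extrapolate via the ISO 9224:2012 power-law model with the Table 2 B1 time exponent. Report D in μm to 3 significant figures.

D(20) = 22.9 μm

copper: T≤10 °C ⇒ hinge +0.126·(5.5−10) = -0.5670
  Pd branch = 0.0053·Pd^0.26·e^(0.059·RH+f) = 1.286 μm/a
  Sd branch = 0.01025·Sd^0.27·e^(0.036·RH+0.049·T) = 1.818 μm/a
  r_corr = 1.286 + 1.818 = 3.105 μm/a
Long-term exponent b (ISO 9224 Table 2, B1) = 0.667
  D(20) = 3.105 × 20^0.667 = 3.105 × 7.375 = 22.9 μm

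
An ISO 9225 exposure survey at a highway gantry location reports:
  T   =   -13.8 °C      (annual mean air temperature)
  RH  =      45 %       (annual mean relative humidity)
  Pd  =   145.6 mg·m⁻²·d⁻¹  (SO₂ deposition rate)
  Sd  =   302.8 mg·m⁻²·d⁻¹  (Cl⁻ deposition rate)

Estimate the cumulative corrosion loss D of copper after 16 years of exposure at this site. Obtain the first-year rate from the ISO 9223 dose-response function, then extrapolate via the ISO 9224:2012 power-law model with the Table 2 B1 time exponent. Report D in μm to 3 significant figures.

D(16) = 0.870 μm

copper: T≤10 °C ⇒ hinge +0.126·(-13.8−10) = -2.9988
  SO₂ term: 0.0053·145.6^0.26·exp(0.059·45-2.9988) = 0.01372
  Cl⁻ term: 0.01025·302.8^0.27·exp(0.036·45+0.049·-13.8) = 0.1232
  r_corr = 0.01372 + 0.1232 = 0.1369 μm/a
Long-term exponent b (ISO 9224 Table 2, B1) = 0.667
  D(16) = 0.1369 × 16^0.667 = 0.1369 × 6.355 = 0.87 μm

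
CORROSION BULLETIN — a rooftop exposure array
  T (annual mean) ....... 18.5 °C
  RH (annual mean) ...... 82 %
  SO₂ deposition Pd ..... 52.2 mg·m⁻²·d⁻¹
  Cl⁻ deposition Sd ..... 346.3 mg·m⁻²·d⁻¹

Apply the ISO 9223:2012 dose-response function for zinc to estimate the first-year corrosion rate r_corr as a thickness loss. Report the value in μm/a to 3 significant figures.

zinc: temperature factor f = -0.071·(8.5) = -0.6035
  sulphur-dioxide contribution → 1.748 μm/a
  chloride contribution → 4.554 μm/a
  total first-year rate 6.301 μm/a

r_corr = 6.30 μm/a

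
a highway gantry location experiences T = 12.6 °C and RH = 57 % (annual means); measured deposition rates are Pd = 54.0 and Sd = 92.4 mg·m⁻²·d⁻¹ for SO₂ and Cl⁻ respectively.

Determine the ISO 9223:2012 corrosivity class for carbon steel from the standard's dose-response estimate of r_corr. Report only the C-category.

C4

carbon steel: temperature factor f = -0.054·(2.6) = -0.1404
  SO₂ term: 1.77·54.0^0.52·exp(0.02·57-0.1404) = 38.28
  Cl⁻ term: 0.102·92.4^0.62·exp(0.033·57+0.04·12.6) = 18.33
  r_corr = 38.28 + 18.33 = 56.6 μm/a
ISO 9223 Table 2 (carbon steel): 50 < 56.6 ≤ 80 μm/a ⇒ C4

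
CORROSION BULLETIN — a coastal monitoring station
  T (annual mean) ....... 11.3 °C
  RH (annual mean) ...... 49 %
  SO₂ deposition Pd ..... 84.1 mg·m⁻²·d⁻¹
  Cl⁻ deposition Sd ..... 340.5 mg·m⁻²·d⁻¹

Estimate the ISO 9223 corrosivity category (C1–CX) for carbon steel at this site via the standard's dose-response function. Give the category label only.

C4

carbon steel: f(T) = -0.054·(T−10) [T>10 °C] = -0.0702
  sulphur-dioxide contribution → 44.05 μm/a
  chloride contribution → 30 μm/a
  total first-year rate 74.05 μm/a
Category bounds: 50…80 μm/a bracket r_corr ⇒ C4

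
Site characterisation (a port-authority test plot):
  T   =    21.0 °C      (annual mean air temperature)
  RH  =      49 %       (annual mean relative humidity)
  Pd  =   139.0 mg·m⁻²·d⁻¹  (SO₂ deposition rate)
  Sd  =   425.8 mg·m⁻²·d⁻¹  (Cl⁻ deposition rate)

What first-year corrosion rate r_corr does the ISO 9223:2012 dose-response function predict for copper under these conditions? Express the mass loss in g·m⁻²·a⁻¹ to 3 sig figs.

r_corr = 8.97 g·m⁻²·a⁻¹

copper: f(T) = -0.080·(T−10) [T>10 °C] = -0.8800
  SO₂ term: 0.0053·139.0^0.26·exp(0.059·49-0.8800) = 0.1428
  Sd branch = 0.01025·Sd^0.27·e^(0.036·RH+0.049·T) = 0.8582 μm/a
  sum: 0.1428 + 0.8582 → r_corr = 1.001 μm/a
Convert to mass loss: 1.001 μm/a × 8.96 g/cm³ = 8.969 g·m⁻²·a⁻¹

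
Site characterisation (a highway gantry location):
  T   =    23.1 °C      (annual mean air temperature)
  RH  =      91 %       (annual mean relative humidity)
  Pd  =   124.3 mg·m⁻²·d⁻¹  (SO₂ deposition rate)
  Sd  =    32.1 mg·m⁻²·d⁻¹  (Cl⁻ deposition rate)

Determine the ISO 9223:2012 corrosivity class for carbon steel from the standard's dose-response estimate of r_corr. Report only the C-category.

carbon steel: T>10 °C ⇒ hinge -0.054·(23.1−10) = -0.7074
  SO₂ term: 1.77·124.3^0.52·exp(0.02·91-0.7074) = 66.11
  Cl⁻ term: 0.102·32.1^0.62·exp(0.033·91+0.04·23.1) = 44.47
  r_corr = 66.11 + 44.47 = 110.6 μm/a
ISO 9223 Table 2 (carbon steel): 80 < 111 ≤ 200 μm/a ⇒ C5

C5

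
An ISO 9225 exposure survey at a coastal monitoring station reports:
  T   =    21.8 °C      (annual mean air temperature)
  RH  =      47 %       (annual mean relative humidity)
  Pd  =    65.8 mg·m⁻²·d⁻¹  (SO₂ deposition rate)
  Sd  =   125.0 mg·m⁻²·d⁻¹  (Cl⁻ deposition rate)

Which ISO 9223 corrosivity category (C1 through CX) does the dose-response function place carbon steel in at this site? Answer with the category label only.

C3

carbon steel: f(T) = -0.054·(T−10) [T>10 °C] = -0.6372
  Pd branch = 1.77·Pd^0.52·e^(0.02·RH+f) = 21.13 μm/a
  Sd branch = 0.102·Sd^0.62·e^(0.033·RH+0.04·T) = 22.96 μm/a
  r_corr = 21.13 + 22.96 = 44.09 μm/a
ISO 9223 Table 2 (carbon steel): 25 < 44.1 ≤ 50 μm/a ⇒ C3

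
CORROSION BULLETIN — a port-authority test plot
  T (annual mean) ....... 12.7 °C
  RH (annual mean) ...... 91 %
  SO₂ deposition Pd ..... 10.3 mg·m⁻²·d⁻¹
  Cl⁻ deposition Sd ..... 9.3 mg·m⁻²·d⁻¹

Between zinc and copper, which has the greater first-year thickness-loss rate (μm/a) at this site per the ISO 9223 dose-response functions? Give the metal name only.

zinc: f(T) = -0.071·(T−10) [T>10 °C] = -0.1917
  sulphur-dioxide contribution → 1.954 μm/a
  chloride contribution → 0.3802 μm/a
  total first-year rate 2.334 μm/a
copper: f(T) = -0.080·(T−10) [T>10 °C] = -0.2160
  sulphur-dioxide contribution → 1.681 μm/a
  chloride contribution → 0.923 μm/a
  total first-year rate 2.604 μm/a
Ordering by μm/a: copper (2.6) > zinc (2.33)

copper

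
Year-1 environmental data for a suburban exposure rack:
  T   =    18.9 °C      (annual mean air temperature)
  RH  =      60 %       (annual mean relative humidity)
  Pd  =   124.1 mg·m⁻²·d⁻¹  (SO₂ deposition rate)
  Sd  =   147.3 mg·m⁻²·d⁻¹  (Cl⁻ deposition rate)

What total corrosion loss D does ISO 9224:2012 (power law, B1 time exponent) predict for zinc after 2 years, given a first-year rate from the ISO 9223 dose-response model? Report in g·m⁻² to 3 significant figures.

zinc: temperature factor f = -0.071·(8.9) = -0.6319
  Pd branch = 0.0129·Pd^0.44·e^(0.046·RH+f) = 0.9038 μm/a
  Cl⁻ term: 0.0175·147.3^0.57·exp(0.008·60+0.085·18.9) = 2.427
  r_corr = 0.9038 + 2.427 = 3.331 μm/a
ISO 9224: D(t) = r_corr · t^b with b = 0.813 (zinc, B1)
  D(2) = 3.331 × 2^0.813 = 3.331 × 1.757 = 5.852 μm
  Mass loss = 5.852 μm × 7.14 g/cm³ = 41.78 g·m⁻²

D(2) = 41.8 g·m⁻²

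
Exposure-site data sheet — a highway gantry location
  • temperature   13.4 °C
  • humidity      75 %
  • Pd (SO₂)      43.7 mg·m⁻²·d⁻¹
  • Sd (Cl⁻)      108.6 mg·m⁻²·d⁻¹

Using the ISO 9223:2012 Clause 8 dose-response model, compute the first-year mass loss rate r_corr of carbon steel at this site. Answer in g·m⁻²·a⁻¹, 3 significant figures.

r_corr = 667 g·m⁻²·a⁻¹

carbon steel: temperature factor f = -0.054·(3.4) = -0.1836
  Pd branch = 1.77·Pd^0.52·e^(0.02·RH+f) = 47.07 μm/a
  Cl⁻ term: 0.102·108.6^0.62·exp(0.033·75+0.04·13.4) = 37.89
  r_corr = 47.07 + 37.89 = 84.95 μm/a
Convert to mass loss: 84.95 μm/a × 7.85 g/cm³ = 666.9 g·m⁻²·a⁻¹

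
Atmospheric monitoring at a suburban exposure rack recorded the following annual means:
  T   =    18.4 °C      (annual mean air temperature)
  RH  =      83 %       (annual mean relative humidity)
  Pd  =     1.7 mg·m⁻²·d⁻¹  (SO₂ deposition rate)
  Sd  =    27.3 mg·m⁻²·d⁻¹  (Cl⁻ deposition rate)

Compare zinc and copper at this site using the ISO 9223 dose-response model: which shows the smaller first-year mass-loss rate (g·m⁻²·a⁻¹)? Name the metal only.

zinc: f(T) = -0.071·(T−10) [T>10 °C] = -0.5964
  sulphur-dioxide contribution → 0.4084 μm/a
  chloride contribution → 1.07 μm/a
  total first-year rate 1.478 μm/a
  mass loss = 1.478 μm/a × 7.14 g/cm³ = 10.55 g·m⁻²·a⁻¹
copper: T>10 °C ⇒ hinge -0.080·(18.4−10) = -0.6720
  sulphur-dioxide contribution → 0.416 μm/a
  chloride contribution → 1.224 μm/a
  total first-year rate 1.64 μm/a
  mass loss = 1.64 μm/a × 8.96 g/cm³ = 14.69 g·m⁻²·a⁻¹
Ordering by g·m⁻²·a⁻¹: copper (14.7) > zinc (10.6)

zinc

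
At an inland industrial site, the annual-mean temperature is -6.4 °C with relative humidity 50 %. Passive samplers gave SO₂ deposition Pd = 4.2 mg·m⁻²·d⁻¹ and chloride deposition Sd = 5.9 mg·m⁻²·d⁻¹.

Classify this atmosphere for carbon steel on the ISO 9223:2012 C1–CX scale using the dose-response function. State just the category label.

carbon steel: T≤10 °C ⇒ hinge +0.150·(-6.4−10) = -2.4600
  SO₂ term: 1.77·4.2^0.52·exp(0.02·50-2.4600) = 0.8669
  Sd branch = 0.102·Sd^0.62·e^(0.033·RH+0.04·T) = 1.236 μm/a
  sum: 0.8669 + 1.236 → r_corr = 2.103 μm/a
Category bounds: 1.3…25 μm/a bracket r_corr ⇒ C2

C2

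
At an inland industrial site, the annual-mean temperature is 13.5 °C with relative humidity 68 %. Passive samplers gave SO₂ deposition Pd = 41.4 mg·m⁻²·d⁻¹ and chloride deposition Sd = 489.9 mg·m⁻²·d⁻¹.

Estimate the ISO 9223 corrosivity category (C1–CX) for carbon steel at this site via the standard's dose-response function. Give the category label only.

C5

carbon steel: temperature factor f = -0.054·(3.5) = -0.1890
  SO₂ term: 1.77·41.4^0.52·exp(0.02·68-0.1890) = 39.57
  Cl⁻ term: 0.102·489.9^0.62·exp(0.033·68+0.04·13.5) = 76.83
  r_corr = 39.57 + 76.83 = 116.4 μm/a
Category bounds: 80…200 μm/a bracket r_corr ⇒ C5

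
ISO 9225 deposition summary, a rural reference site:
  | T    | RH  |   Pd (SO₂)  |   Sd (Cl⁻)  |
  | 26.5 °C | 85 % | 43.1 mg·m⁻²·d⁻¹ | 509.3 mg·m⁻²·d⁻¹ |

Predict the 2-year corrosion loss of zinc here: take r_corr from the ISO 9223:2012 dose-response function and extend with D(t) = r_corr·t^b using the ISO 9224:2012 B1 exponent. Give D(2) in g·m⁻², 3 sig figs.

D(2) = 157 g·m⁻²

zinc: temperature factor f = -0.071·(16.5) = -1.1715
  SO₂ term: 0.0129·43.1^0.44·exp(0.046·85-1.1715) = 1.045
  Cl⁻ term: 0.0175·509.3^0.57·exp(0.008·85+0.085·26.5) = 11.47
  r_corr = 1.045 + 11.47 = 12.52 μm/a
ISO 9224: D(t) = r_corr · t^b with b = 0.813 (zinc, B1)
  D(2) = 12.52 × 2^0.813 = 12.52 × 1.757 = 21.99 μm
  Mass loss = 21.99 μm × 7.14 g/cm³ = 157 g·m⁻²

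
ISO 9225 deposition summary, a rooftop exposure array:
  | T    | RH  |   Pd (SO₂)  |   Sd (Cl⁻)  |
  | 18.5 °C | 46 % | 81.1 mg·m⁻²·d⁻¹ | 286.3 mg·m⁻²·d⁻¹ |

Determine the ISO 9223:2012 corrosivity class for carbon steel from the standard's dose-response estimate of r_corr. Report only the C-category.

carbon steel: T>10 °C ⇒ hinge -0.054·(18.5−10) = -0.4590
  sulphur-dioxide contribution → 27.6 μm/a
  chloride contribution → 32.54 μm/a
  total first-year rate 60.14 μm/a
Category bounds: 50…80 μm/a bracket r_corr ⇒ C4

C4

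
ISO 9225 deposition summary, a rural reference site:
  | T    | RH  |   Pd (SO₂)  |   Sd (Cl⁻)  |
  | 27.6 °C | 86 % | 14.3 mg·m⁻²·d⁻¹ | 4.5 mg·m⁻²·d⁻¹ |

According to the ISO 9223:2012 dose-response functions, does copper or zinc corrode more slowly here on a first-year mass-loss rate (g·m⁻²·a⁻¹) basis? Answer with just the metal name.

zinc

copper: T>10 °C ⇒ hinge -0.080·(27.6−10) = -1.4080
  sulphur-dioxide contribution → 0.4138 μm/a
  chloride contribution → 1.315 μm/a
  total first-year rate 1.729 μm/a
  mass loss = 1.729 μm/a × 8.96 g/cm³ = 15.49 g·m⁻²·a⁻¹
zinc: T>10 °C ⇒ hinge -0.071·(27.6−10) = -1.2496
  sulphur-dioxide contribution → 0.6227 μm/a
  chloride contribution → 0.8571 μm/a
  total first-year rate 1.48 μm/a
  mass loss = 1.48 μm/a × 7.14 g/cm³ = 10.57 g·m⁻²·a⁻¹
Ordering by g·m⁻²·a⁻¹: copper (15.5) > zinc (10.6)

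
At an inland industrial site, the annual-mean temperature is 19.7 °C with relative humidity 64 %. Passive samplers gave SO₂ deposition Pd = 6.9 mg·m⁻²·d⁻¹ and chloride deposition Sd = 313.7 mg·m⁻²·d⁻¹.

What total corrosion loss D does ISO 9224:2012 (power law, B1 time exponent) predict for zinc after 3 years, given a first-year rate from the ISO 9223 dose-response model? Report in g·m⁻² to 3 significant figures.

zinc: temperature factor f = -0.071·(9.7) = -0.6887
  SO₂ term: 0.0129·6.9^0.44·exp(0.046·64-0.6887) = 0.2878
  Cl⁻ term: 0.0175·313.7^0.57·exp(0.008·64+0.085·19.7) = 4.127
  sum: 0.2878 + 4.127 → r_corr = 4.415 μm/a
Power-law: D(3) = r_corr · 3^0.813
  D(3) = 4.415 × 3^0.813 = 4.415 × 2.443 = 10.78 μm
  Mass loss = 10.78 μm × 7.14 g/cm³ = 77 g·m⁻²

D(3) = 77.0 g·m⁻²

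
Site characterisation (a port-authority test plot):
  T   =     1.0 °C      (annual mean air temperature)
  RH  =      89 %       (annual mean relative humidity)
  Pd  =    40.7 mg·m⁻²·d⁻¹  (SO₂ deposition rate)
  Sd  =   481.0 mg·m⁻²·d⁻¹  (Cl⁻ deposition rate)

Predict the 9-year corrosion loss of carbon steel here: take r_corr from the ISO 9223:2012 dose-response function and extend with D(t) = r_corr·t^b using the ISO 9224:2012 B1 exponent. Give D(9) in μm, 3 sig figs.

carbon steel: temperature factor f = +0.150·(-9.0) = -1.3500
  sulphur-dioxide contribution → 18.69 μm/a
  chloride contribution → 92.14 μm/a
  total first-year rate 110.8 μm/a
ISO 9224: D(t) = r_corr · t^b with b = 0.523 (carbon steel, B1)
  D(9) = 110.8 × 9^0.523 = 110.8 × 3.156 = 349.7 μm

D(9) = 350 μm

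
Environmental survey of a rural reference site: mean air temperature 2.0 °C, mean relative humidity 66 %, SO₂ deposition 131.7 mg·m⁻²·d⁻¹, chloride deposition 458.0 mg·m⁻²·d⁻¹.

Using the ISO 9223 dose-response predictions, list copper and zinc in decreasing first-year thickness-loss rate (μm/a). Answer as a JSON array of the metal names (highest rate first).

copper: f(T) = +0.126·(T−10) [T≤10 °C] = -1.0080
  Pd branch = 0.0053·Pd^0.26·e^(0.059·RH+f) = 0.3379 μm/a
  Sd branch = 0.01025·Sd^0.27·e^(0.036·RH+0.049·T) = 0.6362 μm/a
  sum: 0.3379 + 0.6362 → r_corr = 0.9741 μm/a
zinc: T≤10 °C ⇒ hinge +0.038·(2.0−10) = -0.3040
  SO₂ term: 0.0129·131.7^0.44·exp(0.046·66-0.3040) = 1.697
  Sd branch = 0.0175·Sd^0.57·e^(0.008·RH+0.085·T) = 1.156 μm/a
  sum: 1.697 + 1.156 → r_corr = 2.853 μm/a
Ordering by μm/a: zinc (2.85) > copper (0.974)

["zinc", "copper"]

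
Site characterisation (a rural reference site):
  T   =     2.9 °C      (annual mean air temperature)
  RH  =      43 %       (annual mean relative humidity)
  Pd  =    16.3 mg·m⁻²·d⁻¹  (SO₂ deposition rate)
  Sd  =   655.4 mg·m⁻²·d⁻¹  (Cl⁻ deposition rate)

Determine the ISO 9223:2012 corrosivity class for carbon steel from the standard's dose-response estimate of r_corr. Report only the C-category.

carbon steel: f(T) = +0.150·(T−10) [T≤10 °C] = -1.0650
  Pd branch = 1.77·Pd^0.52·e^(0.02·RH+f) = 6.156 μm/a
  Sd branch = 0.102·Sd^0.62·e^(0.033·RH+0.04·T) = 26.39 μm/a
  sum: 6.156 + 26.39 → r_corr = 32.55 μm/a
32.5 μm/a falls in (25, 50] for carbon steel → category C3

C3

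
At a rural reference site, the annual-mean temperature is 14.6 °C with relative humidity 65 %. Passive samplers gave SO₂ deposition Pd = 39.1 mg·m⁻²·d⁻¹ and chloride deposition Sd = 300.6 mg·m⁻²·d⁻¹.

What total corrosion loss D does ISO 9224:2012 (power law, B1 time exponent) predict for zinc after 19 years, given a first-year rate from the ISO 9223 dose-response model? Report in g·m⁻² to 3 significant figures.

zinc: f(T) = -0.071·(T−10) [T>10 °C] = -0.3266
  SO₂ term: 0.0129·39.1^0.44·exp(0.046·65-0.3266) = 0.9286
  Cl⁻ term: 0.0175·300.6^0.57·exp(0.008·65+0.085·14.6) = 2.632
  r_corr = 0.9286 + 2.632 = 3.561 μm/a
Power-law: D(19) = r_corr · 19^0.813
  D(19) = 3.561 × 19^0.813 = 3.561 × 10.96 = 39.01 μm
  Mass loss = 39.01 μm × 7.14 g/cm³ = 278.5 g·m⁻²

D(19) = 279 g·m⁻²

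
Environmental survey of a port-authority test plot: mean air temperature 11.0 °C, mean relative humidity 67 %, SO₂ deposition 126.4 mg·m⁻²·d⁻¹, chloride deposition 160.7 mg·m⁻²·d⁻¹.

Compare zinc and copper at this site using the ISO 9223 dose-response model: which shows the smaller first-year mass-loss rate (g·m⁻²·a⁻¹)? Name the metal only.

copper

zinc: f(T) = -0.071·(T−10) [T>10 °C] = -0.0710
  SO₂ term: 0.0129·126.4^0.44·exp(0.046·67-0.0710) = 2.203
  Sd branch = 0.0175·Sd^0.57·e^(0.008·RH+0.085·T) = 1.378 μm/a
  r_corr = 2.203 + 1.378 = 3.581 μm/a
  mass loss = 3.581 μm/a × 7.14 g/cm³ = 25.57 g·m⁻²·a⁻¹
copper: T>10 °C ⇒ hinge -0.080·(11.0−10) = -0.0800
  Pd branch = 0.0053·Pd^0.26·e^(0.059·RH+f) = 0.8969 μm/a
  Cl⁻ term: 0.01025·160.7^0.27·exp(0.036·67+0.049·11.0) = 0.7726
  r_corr = 0.8969 + 0.7726 = 1.67 μm/a
  mass loss = 1.67 μm/a × 8.96 g/cm³ = 14.96 g·m⁻²·a⁻¹
Ordering by g·m⁻²·a⁻¹: zinc (25.6) > copper (15)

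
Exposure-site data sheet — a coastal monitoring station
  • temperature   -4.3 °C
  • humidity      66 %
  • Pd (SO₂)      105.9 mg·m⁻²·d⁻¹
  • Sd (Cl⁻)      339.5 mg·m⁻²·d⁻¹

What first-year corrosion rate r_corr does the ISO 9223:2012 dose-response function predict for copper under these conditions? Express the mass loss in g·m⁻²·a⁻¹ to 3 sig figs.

copper: temperature factor f = +0.126·(-14.3) = -1.8018
  SO₂ term: 0.0053·105.9^0.26·exp(0.059·66-1.8018) = 0.1443
  Sd branch = 0.01025·Sd^0.27·e^(0.036·RH+0.049·T) = 0.431 μm/a
  sum: 0.1443 + 0.431 → r_corr = 0.5753 μm/a
Convert to mass loss: 0.5753 μm/a × 8.96 g/cm³ = 5.155 g·m⁻²·a⁻¹

r_corr = 5.15 g·m⁻²·a⁻¹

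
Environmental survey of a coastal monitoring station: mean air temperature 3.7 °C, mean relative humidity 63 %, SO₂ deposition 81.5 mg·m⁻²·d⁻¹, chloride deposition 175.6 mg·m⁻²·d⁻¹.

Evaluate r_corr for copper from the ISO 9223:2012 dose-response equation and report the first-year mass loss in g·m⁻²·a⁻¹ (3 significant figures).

r_corr = 7.07 g·m⁻²·a⁻¹

copper: f(T) = +0.126·(T−10) [T≤10 °C] = -0.7938
  sulphur-dioxide contribution → 0.3095 μm/a
  chloride contribution → 0.4791 μm/a
  total first-year rate 0.7887 μm/a
Convert to mass loss: 0.7887 μm/a × 8.96 g/cm³ = 7.067 g·m⁻²·a⁻¹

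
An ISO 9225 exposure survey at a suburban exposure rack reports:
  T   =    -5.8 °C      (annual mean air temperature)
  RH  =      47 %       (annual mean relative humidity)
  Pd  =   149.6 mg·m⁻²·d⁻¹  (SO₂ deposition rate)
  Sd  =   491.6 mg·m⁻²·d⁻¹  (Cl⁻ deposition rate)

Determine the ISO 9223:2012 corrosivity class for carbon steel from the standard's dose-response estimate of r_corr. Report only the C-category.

C2

carbon steel: temperature factor f = +0.150·(-15.8) = -2.3700
  SO₂ term: 1.77·149.6^0.52·exp(0.02·47-2.3700) = 5.727
  Cl⁻ term: 0.102·491.6^0.62·exp(0.033·47+0.04·-5.8) = 17.79
  r_corr = 5.727 + 17.79 = 23.52 μm/a
Category bounds: 1.3…25 μm/a bracket r_corr ⇒ C2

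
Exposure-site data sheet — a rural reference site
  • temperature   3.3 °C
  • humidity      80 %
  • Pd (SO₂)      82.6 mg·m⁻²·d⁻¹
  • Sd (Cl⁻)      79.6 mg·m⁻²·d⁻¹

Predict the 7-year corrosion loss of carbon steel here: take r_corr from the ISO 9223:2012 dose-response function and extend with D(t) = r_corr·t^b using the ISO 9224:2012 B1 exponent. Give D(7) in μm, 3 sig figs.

D(7) = 156 μm

carbon steel: temperature factor f = +0.150·(-6.7) = -1.0050
  sulphur-dioxide contribution → 31.86 μm/a
  chloride contribution → 24.61 μm/a
  total first-year rate 56.46 μm/a
ISO 9224: D(t) = r_corr · t^b with b = 0.523 (carbon steel, B1)
  D(7) = 56.46 × 7^0.523 = 56.46 × 2.767 = 156.2 μm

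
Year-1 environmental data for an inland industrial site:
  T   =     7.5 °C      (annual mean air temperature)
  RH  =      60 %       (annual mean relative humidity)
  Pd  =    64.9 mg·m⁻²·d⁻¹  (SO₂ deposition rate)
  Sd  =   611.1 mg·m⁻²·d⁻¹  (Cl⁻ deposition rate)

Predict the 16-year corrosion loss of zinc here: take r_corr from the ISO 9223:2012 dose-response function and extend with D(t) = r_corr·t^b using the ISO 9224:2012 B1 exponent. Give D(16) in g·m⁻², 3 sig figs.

zinc: T≤10 °C ⇒ hinge +0.038·(7.5−10) = -0.0950
  SO₂ term: 0.0129·64.9^0.44·exp(0.046·60-0.0950) = 1.162
  Cl⁻ term: 0.0175·611.1^0.57·exp(0.008·60+0.085·7.5) = 2.072
  sum: 1.162 + 2.072 → r_corr = 3.235 μm/a
Power-law: D(16) = r_corr · 16^0.813
  D(16) = 3.235 × 16^0.813 = 3.235 × 9.527 = 30.82 μm
  Mass loss = 30.82 μm × 7.14 g/cm³ = 220 g·m⁻²

D(16) = 220 g·m⁻²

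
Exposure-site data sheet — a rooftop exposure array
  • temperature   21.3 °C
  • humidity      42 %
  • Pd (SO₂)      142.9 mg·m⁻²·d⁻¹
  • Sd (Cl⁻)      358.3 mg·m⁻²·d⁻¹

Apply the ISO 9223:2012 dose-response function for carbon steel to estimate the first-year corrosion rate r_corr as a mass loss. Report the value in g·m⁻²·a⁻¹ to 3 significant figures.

carbon steel: f(T) = -0.054·(T−10) [T>10 °C] = -0.6102
  Pd branch = 1.77·Pd^0.52·e^(0.02·RH+f) = 29.4 μm/a
  Sd branch = 0.102·Sd^0.62·e^(0.033·RH+0.04·T) = 36.66 μm/a
  sum: 29.4 + 36.66 → r_corr = 66.06 μm/a
Convert to mass loss: 66.06 μm/a × 7.85 g/cm³ = 518.6 g·m⁻²·a⁻¹

r_corr = 519 g·m⁻²·a⁻¹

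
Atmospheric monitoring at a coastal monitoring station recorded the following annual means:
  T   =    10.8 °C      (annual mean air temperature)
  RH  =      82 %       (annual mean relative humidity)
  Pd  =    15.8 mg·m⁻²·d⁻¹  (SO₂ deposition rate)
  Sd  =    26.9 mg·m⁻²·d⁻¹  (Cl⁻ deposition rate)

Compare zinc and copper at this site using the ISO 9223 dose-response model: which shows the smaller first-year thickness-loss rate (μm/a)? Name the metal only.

copper

zinc: temperature factor f = -0.071·(0.8) = -0.0568
  sulphur-dioxide contribution → 1.784 μm/a
  chloride contribution → 0.5515 μm/a
  total first-year rate 2.336 μm/a
copper: temperature factor f = -0.080·(0.8) = -0.0640
  sulphur-dioxide contribution → 1.286 μm/a
  chloride contribution → 0.8103 μm/a
  total first-year rate 2.096 μm/a
Ordering by μm/a: zinc (2.34) > copper (2.1)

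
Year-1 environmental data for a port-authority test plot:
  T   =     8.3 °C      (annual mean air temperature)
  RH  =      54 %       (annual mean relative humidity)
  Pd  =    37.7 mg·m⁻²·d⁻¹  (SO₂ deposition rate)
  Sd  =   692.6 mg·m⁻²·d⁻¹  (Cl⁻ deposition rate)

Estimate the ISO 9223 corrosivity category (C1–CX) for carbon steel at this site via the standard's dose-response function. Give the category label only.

carbon steel: T≤10 °C ⇒ hinge +0.150·(8.3−10) = -0.2550
  Pd branch = 1.77·Pd^0.52·e^(0.02·RH+f) = 26.67 μm/a
  Sd branch = 0.102·Sd^0.62·e^(0.033·RH+0.04·T) = 48.73 μm/a
  sum: 26.67 + 48.73 → r_corr = 75.4 μm/a
ISO 9223 Table 2 (carbon steel): 50 < 75.4 ≤ 80 μm/a ⇒ C4

C4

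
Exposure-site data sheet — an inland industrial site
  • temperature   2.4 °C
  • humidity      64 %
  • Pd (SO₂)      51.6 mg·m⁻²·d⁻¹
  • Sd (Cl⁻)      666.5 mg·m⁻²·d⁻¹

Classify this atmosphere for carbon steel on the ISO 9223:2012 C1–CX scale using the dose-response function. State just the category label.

C4

carbon steel: f(T) = +0.150·(T−10) [T≤10 °C] = -1.1400
  sulphur-dioxide contribution → 15.83 μm/a
  chloride contribution → 52.27 μm/a
  total first-year rate 68.1 μm/a
Category bounds: 50…80 μm/a bracket r_corr ⇒ C4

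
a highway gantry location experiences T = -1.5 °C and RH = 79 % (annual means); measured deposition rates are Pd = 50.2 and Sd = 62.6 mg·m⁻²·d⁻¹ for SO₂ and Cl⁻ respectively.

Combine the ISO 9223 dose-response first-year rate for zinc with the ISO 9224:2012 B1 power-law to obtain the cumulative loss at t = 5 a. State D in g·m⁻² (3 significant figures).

zinc: f(T) = +0.038·(T−10) [T≤10 °C] = -0.4370
  Pd branch = 0.0129·Pd^0.44·e^(0.046·RH+f) = 1.767 μm/a
  Cl⁻ term: 0.0175·62.6^0.57·exp(0.008·79+0.085·-1.5) = 0.3063
  r_corr = 1.767 + 0.3063 = 2.074 μm/a
Power-law: D(5) = r_corr · 5^0.813
  D(5) = 2.074 × 5^0.813 = 2.074 × 3.701 = 7.674 μm
  Mass loss = 7.674 μm × 7.14 g/cm³ = 54.79 g·m⁻²

D(5) = 54.8 g·m⁻²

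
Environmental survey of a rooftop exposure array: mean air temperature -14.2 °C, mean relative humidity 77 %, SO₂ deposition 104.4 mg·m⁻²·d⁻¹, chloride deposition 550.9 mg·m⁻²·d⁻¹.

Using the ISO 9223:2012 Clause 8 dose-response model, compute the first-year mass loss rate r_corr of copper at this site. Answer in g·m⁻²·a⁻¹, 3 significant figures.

copper: T≤10 °C ⇒ hinge +0.126·(-14.2−10) = -3.0492
  Pd branch = 0.0053·Pd^0.26·e^(0.059·RH+f) = 0.07905 μm/a
  Cl⁻ term: 0.01025·550.9^0.27·exp(0.036·77+0.049·-14.2) = 0.4493
  r_corr = 0.07905 + 0.4493 = 0.5283 μm/a
Convert to mass loss: 0.5283 μm/a × 8.96 g/cm³ = 4.734 g·m⁻²·a⁻¹

r_corr = 4.73 g·m⁻²·a⁻¹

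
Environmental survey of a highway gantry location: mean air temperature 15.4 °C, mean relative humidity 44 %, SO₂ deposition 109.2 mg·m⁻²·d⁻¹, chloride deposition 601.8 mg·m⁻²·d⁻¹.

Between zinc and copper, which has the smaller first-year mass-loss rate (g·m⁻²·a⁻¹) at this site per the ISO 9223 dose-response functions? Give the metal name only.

zinc: T>10 °C ⇒ hinge -0.071·(15.4−10) = -0.3834
  sulphur-dioxide contribution → 0.5247 μm/a
  chloride contribution → 3.537 μm/a
  ⇒ r_corr(zinc) = 4.062 μm/a
  mass loss = 4.062 μm/a × 7.14 g/cm³ = 29 g·m⁻²·a⁻¹
copper: f(T) = -0.080·(T−10) [T>10 °C] = -0.4320
  sulphur-dioxide contribution → 0.1563 μm/a
  chloride contribution → 0.5982 μm/a
  ⇒ r_corr(copper) = 0.7545 μm/a
  mass loss = 0.7545 μm/a × 8.96 g/cm³ = 6.76 g·m⁻²·a⁻¹
Ordering by g·m⁻²·a⁻¹: zinc (29) > copper (6.76)

copper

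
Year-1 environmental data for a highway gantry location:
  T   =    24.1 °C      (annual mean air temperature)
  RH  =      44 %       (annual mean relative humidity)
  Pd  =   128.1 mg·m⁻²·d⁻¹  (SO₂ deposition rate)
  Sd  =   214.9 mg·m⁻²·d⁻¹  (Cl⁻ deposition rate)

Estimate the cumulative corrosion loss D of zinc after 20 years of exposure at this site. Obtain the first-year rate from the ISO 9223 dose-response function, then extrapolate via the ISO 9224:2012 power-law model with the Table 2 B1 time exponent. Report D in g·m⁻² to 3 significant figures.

zinc: f(T) = -0.071·(T−10) [T>10 °C] = -1.0011
  Pd branch = 0.0129·Pd^0.44·e^(0.046·RH+f) = 0.3035 μm/a
  Sd branch = 0.0175·Sd^0.57·e^(0.008·RH+0.085·T) = 4.12 μm/a
  r_corr = 0.3035 + 4.12 = 4.424 μm/a
ISO 9224: D(t) = r_corr · t^b with b = 0.813 (zinc, B1)
  D(20) = 4.424 × 20^0.813 = 4.424 × 11.42 = 50.53 μm
  Mass loss = 50.53 μm × 7.14 g/cm³ = 360.8 g·m⁻²

D(20) = 361 g·m⁻²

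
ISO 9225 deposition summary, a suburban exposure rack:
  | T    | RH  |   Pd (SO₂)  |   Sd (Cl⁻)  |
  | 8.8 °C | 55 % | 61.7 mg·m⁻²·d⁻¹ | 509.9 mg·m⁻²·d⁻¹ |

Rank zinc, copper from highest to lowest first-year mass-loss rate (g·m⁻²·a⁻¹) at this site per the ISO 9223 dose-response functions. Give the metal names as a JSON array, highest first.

zinc: temperature factor f = +0.038·(-1.2) = -0.0456
  Pd branch = 0.0129·Pd^0.44·e^(0.046·RH+f) = 0.949 μm/a
  Sd branch = 0.0175·Sd^0.57·e^(0.008·RH+0.085·T) = 2.006 μm/a
  r_corr = 0.949 + 2.006 = 2.955 μm/a
  mass loss = 2.955 μm/a × 7.14 g/cm³ = 21.1 g·m⁻²·a⁻¹
copper: T≤10 °C ⇒ hinge +0.126·(8.8−10) = -0.1512
  SO₂ term: 0.0053·61.7^0.26·exp(0.059·55-0.1512) = 0.3415
  Cl⁻ term: 0.01025·509.9^0.27·exp(0.036·55+0.049·8.8) = 0.6151
  sum: 0.3415 + 0.6151 → r_corr = 0.9565 μm/a
  mass loss = 0.9565 μm/a × 8.96 g/cm³ = 8.571 g·m⁻²·a⁻¹
Ordering by g·m⁻²·a⁻¹: zinc (21.1) > copper (8.57)

["zinc", "copper"]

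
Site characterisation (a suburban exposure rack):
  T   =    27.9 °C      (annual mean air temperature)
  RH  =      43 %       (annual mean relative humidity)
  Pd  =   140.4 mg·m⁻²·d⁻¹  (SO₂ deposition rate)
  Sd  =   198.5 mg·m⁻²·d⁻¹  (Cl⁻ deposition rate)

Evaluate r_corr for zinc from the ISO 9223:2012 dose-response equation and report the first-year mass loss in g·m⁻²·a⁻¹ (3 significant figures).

r_corr = 40.2 g·m⁻²·a⁻¹

zinc: temperature factor f = -0.071·(17.9) = -1.2709
  SO₂ term: 0.0129·140.4^0.44·exp(0.046·43-1.2709) = 0.2304
  Cl⁻ term: 0.0175·198.5^0.57·exp(0.008·43+0.085·27.9) = 5.396
  sum: 0.2304 + 5.396 → r_corr = 5.627 μm/a
Convert to mass loss: 5.627 μm/a × 7.14 g/cm³ = 40.17 g·m⁻²·a⁻¹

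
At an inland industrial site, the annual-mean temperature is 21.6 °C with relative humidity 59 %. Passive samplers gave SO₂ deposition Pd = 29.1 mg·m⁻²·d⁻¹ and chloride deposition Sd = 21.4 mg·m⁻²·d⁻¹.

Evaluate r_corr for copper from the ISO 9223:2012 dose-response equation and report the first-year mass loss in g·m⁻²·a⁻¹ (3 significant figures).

r_corr = 6.53 g·m⁻²·a⁻¹

copper: f(T) = -0.080·(T−10) [T>10 °C] = -0.9280
  sulphur-dioxide contribution → 0.1635 μm/a
  chloride contribution → 0.565 μm/a
  ⇒ r_corr(copper) = 0.7285 μm/a
Convert to mass loss: 0.7285 μm/a × 8.96 g/cm³ = 6.528 g·m⁻²·a⁻¹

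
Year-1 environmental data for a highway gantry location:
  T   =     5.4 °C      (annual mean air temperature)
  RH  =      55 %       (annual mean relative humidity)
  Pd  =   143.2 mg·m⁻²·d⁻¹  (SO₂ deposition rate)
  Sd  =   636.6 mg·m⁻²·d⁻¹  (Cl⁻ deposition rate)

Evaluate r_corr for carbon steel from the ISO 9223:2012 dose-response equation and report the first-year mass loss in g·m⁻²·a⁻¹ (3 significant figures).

carbon steel: temperature factor f = +0.150·(-4.6) = -0.6900
  SO₂ term: 1.77·143.2^0.52·exp(0.02·55-0.6900) = 35.25
  Sd branch = 0.102·Sd^0.62·e^(0.033·RH+0.04·T) = 42.56 μm/a
  sum: 35.25 + 42.56 → r_corr = 77.81 μm/a
Convert to mass loss: 77.81 μm/a × 7.85 g/cm³ = 610.8 g·m⁻²·a⁻¹

r_corr = 611 g·m⁻²·a⁻¹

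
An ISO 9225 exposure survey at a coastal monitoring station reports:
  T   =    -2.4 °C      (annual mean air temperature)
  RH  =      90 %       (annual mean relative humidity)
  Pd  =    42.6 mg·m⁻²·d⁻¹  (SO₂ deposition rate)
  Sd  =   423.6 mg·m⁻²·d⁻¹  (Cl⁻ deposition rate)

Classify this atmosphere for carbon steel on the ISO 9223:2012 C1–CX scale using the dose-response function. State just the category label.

C5

carbon steel: T≤10 °C ⇒ hinge +0.150·(-2.4−10) = -1.8600
  Pd branch = 1.77·Pd^0.52·e^(0.02·RH+f) = 11.73 μm/a
  Cl⁻ term: 0.102·423.6^0.62·exp(0.033·90+0.04·-2.4) = 76.82
  sum: 11.73 + 76.82 → r_corr = 88.55 μm/a
ISO 9223 Table 2 (carbon steel): 80 < 88.5 ≤ 200 μm/a ⇒ C5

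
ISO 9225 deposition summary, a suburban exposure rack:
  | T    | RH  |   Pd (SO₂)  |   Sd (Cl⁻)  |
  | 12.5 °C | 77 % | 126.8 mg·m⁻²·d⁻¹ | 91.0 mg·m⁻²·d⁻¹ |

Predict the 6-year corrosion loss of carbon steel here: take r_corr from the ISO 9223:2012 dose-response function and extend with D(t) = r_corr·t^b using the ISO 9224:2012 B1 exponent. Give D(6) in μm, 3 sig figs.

D(6) = 318 μm

carbon steel: temperature factor f = -0.054·(2.5) = -0.1350
  sulphur-dioxide contribution → 89.49 μm/a
  chloride contribution → 34.99 μm/a
  total first-year rate 124.5 μm/a
Power-law: D(6) = r_corr · 6^0.523
  D(6) = 124.5 × 6^0.523 = 124.5 × 2.553 = 317.7 μm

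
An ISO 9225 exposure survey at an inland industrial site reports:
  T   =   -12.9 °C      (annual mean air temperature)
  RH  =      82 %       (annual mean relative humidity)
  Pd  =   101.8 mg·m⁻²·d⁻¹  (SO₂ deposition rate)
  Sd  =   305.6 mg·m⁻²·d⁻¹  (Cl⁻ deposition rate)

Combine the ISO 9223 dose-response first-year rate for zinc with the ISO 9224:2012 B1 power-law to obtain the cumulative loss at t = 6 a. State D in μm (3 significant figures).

D(6) = 8.97 μm

zinc: temperature factor f = +0.038·(-22.9) = -0.8702
  SO₂ term: 0.0129·101.8^0.44·exp(0.046·82-0.8702) = 1.796
  Cl⁻ term: 0.0175·305.6^0.57·exp(0.008·82+0.085·-12.9) = 0.2939
  r_corr = 1.796 + 0.2939 = 2.09 μm/a
Long-term exponent b (ISO 9224 Table 2, B1) = 0.813
  D(6) = 2.09 × 6^0.813 = 2.09 × 4.292 = 8.968 μm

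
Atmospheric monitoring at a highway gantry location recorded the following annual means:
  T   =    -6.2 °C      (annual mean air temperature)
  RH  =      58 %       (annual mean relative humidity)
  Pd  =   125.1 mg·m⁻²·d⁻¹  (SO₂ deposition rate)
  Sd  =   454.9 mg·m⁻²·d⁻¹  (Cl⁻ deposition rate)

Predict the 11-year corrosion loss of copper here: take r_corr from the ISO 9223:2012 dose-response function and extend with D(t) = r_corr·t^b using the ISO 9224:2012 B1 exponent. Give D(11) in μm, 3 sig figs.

copper: f(T) = +0.126·(T−10) [T≤10 °C] = -2.0412
  Pd branch = 0.0053·Pd^0.26·e^(0.059·RH+f) = 0.074 μm/a
  Cl⁻ term: 0.01025·454.9^0.27·exp(0.036·58+0.049·-6.2) = 0.3186
  sum: 0.074 + 0.3186 → r_corr = 0.3926 μm/a
Long-term exponent b (ISO 9224 Table 2, B1) = 0.667
  D(11) = 0.3926 × 11^0.667 = 0.3926 × 4.95 = 1.943 μm

D(11) = 1.94 μm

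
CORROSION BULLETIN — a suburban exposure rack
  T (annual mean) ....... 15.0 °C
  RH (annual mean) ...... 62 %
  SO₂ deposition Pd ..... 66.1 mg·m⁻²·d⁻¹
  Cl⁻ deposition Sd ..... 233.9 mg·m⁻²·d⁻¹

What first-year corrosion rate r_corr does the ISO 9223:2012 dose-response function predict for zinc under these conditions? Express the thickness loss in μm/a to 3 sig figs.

zinc: T>10 °C ⇒ hinge -0.071·(15.0−10) = -0.3550
  SO₂ term: 0.0129·66.1^0.44·exp(0.046·62-0.3550) = 0.9906
  Sd branch = 0.0175·Sd^0.57·e^(0.008·RH+0.085·T) = 2.304 μm/a
  r_corr = 0.9906 + 2.304 = 3.295 μm/a

r_corr = 3.29 μm/a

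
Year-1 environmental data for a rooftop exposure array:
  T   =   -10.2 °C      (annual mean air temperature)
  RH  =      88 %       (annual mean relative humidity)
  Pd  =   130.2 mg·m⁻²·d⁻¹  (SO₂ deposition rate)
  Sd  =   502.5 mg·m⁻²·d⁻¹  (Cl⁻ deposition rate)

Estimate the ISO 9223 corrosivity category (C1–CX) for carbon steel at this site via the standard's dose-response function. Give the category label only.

C4

carbon steel: temperature factor f = +0.150·(-20.2) = -3.0300
  sulphur-dioxide contribution → 6.252 μm/a
  chloride contribution → 58.52 μm/a
  total first-year rate 64.77 μm/a
ISO 9223 Table 2 (carbon steel): 50 < 64.8 ≤ 80 μm/a ⇒ C4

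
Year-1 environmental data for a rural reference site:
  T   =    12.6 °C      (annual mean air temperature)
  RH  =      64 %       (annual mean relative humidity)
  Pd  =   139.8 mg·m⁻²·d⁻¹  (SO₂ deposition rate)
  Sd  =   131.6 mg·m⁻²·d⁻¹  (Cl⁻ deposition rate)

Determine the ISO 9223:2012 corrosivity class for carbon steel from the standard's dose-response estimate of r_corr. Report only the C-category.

C5

carbon steel: T>10 °C ⇒ hinge -0.054·(12.6−10) = -0.1404
  Pd branch = 1.77·Pd^0.52·e^(0.02·RH+f) = 72.2 μm/a
  Sd branch = 0.102·Sd^0.62·e^(0.033·RH+0.04·T) = 28.75 μm/a
  sum: 72.2 + 28.75 → r_corr = 101 μm/a
101 μm/a falls in (80, 200] for carbon steel → category C5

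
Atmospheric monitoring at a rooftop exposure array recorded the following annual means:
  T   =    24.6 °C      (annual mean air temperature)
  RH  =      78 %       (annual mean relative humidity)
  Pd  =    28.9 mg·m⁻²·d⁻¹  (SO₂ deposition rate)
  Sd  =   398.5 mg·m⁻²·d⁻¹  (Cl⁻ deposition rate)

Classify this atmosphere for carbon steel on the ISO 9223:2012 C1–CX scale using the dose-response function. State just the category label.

carbon steel: T>10 °C ⇒ hinge -0.054·(24.6−10) = -0.7884
  Pd branch = 1.77·Pd^0.52·e^(0.02·RH+f) = 22.02 μm/a
  Cl⁻ term: 0.102·398.5^0.62·exp(0.033·78+0.04·24.6) = 146.6
  r_corr = 22.02 + 146.6 = 168.6 μm/a
Category bounds: 80…200 μm/a bracket r_corr ⇒ C5

C5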